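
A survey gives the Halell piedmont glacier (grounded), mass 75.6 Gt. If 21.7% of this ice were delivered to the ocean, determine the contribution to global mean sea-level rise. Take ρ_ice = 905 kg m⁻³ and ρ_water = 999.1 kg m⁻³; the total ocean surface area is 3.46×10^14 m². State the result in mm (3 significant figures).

Halell: 0.217 × 75.6 Gt = 1.641×10^13 kg; dividing by ρ_w = 999.1 kg m⁻³ gives 1.642×10^10 m³ of water.
Spread over 3.46×10^14 m² of ocean, Δh = 1.642×10^10 / 3.46×10^14 = 4.75×10^-5 m = 0.0475 mm.

≈ 0.0475 mm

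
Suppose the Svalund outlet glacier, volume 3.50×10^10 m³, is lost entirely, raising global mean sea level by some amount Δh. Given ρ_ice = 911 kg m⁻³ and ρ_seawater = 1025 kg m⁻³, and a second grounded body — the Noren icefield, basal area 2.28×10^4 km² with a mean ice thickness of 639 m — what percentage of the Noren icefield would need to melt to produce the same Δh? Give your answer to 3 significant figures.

≈ 0.240 %

Equal sea-level rise means equal mass of meltwater, i.e. equal mass of ice lost.
Ice mass of Svalund: 3.188×10^13 kg; ice mass of Noren: 1.327×10^16 kg.
Fraction required = 3.188×10^13 / 1.327×10^16 = 2.40×10^-3 → 0.240 %.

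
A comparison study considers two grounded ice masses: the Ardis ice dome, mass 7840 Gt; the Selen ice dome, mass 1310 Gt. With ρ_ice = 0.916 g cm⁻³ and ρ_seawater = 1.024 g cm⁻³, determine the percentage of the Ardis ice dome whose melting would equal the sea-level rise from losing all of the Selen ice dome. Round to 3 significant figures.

Equal sea-level rise means equal mass of meltwater, i.e. equal mass of ice lost.
Ice mass of Selen: 1.310×10^15 kg; ice mass of Ardis: 7.840×10^15 kg.
Fraction required = 1.310×10^15 / 7.840×10^15 = 0.167 → 16.7 %.

≈ 16.7 %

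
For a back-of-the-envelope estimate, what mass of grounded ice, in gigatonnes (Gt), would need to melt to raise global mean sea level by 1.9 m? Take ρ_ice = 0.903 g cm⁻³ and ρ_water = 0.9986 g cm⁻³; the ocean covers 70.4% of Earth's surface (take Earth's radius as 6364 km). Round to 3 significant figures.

≈ 6.80×10^5 Gt

Required water volume = Δh × A = 1.9 m × 3.58×10^14 m² = 6.808×10^14 m³.
ρ_w = 0.9986 g cm⁻³ = 998.6 kg m⁻³, so the mass of water = 6.808×10^14 m³ × 998.6 kg m⁻³ = 6.798×10^17 kg = 6.80×10^5 Gt (and the same mass of ice, by conservation).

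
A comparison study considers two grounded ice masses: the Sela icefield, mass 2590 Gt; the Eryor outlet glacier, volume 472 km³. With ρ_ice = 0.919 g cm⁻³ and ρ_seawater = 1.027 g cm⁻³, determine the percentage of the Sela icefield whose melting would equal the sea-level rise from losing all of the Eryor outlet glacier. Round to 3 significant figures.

Equal sea-level rise means equal mass of meltwater, i.e. equal mass of ice lost.
Ice mass of Eryor: 4.338×10^14 kg; ice mass of Sela: 2.590×10^15 kg.
Fraction required = 4.338×10^14 / 2.590×10^15 = 0.167 → 16.7 %.

≈ 16.7 %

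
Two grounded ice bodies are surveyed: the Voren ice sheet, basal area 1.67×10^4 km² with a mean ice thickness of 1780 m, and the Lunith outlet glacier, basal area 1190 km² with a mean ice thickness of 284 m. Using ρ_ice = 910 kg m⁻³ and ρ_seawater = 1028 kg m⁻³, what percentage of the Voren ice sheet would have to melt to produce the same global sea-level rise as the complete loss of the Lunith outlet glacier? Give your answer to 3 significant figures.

Equal sea-level rise means equal mass of meltwater, i.e. equal mass of ice lost.
Ice mass of Lunith: 3.075×10^14 kg; ice mass of Voren: 2.705×10^16 kg.
Fraction required = 3.075×10^14 / 2.705×10^16 = 0.0114 → 1.14 %.

≈ 1.14 %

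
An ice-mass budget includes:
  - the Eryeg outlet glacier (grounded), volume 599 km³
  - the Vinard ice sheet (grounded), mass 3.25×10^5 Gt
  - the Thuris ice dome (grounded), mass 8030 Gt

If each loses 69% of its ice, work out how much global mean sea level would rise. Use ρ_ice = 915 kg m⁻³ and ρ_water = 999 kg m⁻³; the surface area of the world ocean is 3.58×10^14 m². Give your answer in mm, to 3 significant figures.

Eryeg: 0.69 × 599 km³ × (915/999) = 378.6 km³ of water.
Vinard: 0.69 × 3.25×10^5 Gt = 2.242×10^17 kg; dividing by ρ_w = 999 kg m⁻³ gives 2.245×10^14 m³ of water.
Thuris: 0.69 × 8030 Gt = 5.541×10^15 kg; dividing by ρ_w = 999 kg m⁻³ gives 5.546×10^12 m³ of water.
Total added water ≈ 2.304×10^14 m³ over 3.58×10^14 m² → Δh = 0.644 m = 644 mm.

≈ 644 mm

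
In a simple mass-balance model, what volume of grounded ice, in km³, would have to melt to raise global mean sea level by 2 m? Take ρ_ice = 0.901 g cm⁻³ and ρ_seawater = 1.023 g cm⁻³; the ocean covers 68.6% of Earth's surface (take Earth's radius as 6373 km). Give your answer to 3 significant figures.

≈ 7.95×10^5 km³

Required water volume = Δh × A = 2 m × 3.50×10^14 m² = 7.002×10^14 m³ = 7.002×10^5 km³.
Ice volume = water volume × ρ_w/ρ_ice = 7.002×10^5 × 1023/901 = 7.95×10^5 km³.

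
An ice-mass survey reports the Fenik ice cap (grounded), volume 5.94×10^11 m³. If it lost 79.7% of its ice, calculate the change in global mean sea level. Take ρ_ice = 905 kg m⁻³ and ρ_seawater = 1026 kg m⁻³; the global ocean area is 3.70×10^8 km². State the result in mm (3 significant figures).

≈ 1.13 mm

Fenik: 0.797 × 5.94×10^11 m³ × (905/1026) = 4.176×10^11 m³ of water.
Spread over 3.70×10^14 m² of ocean, Δh = 4.176×10^11 / 3.70×10^14 = 1.13×10^-3 m = 1.13 mm.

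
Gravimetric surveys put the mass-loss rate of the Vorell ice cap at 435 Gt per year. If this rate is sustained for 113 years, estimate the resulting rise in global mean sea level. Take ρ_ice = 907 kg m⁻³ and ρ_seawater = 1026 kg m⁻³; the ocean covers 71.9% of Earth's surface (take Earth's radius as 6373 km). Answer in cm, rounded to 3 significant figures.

≈ 13.1 cm

Total mass lost = 435 Gt/yr × 113 yr = 4.916×10^4 Gt = 4.916×10^16 kg.
ρ_w = 1026 kg m⁻³, so water volume = 4.916×10^16 / 1026 = 4.791×10^13 m³.
Δh = 4.791×10^13 / 3.67×10^14 = 0.131 m = 13.1 cm.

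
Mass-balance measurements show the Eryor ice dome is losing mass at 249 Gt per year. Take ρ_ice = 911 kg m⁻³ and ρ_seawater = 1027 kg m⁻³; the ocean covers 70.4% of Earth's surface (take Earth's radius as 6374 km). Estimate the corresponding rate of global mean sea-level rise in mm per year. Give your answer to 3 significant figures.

≈ 0.675 mm/yr

ρ_w = 1027 kg m⁻³. Annual water volume added = 249 Gt / ρ_w = 2.490×10^14 kg / 1027 kg m⁻³ = 2.425×10^11 m³.
Δh per year = 2.425×10^11 / 3.59×10^14 = 6.75×10^-4 m = 0.675 mm.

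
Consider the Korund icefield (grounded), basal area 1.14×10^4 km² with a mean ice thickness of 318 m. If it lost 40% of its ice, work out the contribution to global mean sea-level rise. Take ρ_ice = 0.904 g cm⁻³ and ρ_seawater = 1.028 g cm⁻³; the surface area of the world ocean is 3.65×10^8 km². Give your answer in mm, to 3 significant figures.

≈ 3.49 mm

Korund: ice volume = 1.14×10^4 km² × 318 m = 3625 km³; 0.4 × 3625 × (904/1028) = 1275 km³ of water.
Spread over 3.65×10^14 m² of ocean, Δh = 1.275×10^12 / 3.65×10^14 = 3.49×10^-3 m = 3.49 mm.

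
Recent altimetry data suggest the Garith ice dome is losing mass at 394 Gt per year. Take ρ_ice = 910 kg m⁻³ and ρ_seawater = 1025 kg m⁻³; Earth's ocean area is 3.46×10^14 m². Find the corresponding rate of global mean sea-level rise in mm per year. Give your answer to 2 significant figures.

≈ 1.1 mm/yr

ρ_w = 1025 kg m⁻³. Annual water volume added = 394 Gt / ρ_w = 3.940×10^14 kg / 1025 kg m⁻³ = 3.844×10^11 m³.
Δh per year = 3.844×10^11 / 3.46×10^14 = 1.11×10^-3 m = 1.1 mm.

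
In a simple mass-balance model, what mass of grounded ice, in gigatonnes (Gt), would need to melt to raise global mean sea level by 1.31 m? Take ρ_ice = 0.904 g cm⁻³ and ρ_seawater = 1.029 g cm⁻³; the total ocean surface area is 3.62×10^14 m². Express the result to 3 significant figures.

≈ 4.88×10^5 Gt

Required water volume = Δh × A = 1.31 m × 3.62×10^14 m² = 4.742×10^14 m³.
ρ_w = 1.029 g cm⁻³ = 1029 kg m⁻³, so the mass of water = 4.742×10^14 m³ × 1029 kg m⁻³ = 4.880×10^17 kg = 4.88×10^5 Gt (and the same mass of ice, by conservation).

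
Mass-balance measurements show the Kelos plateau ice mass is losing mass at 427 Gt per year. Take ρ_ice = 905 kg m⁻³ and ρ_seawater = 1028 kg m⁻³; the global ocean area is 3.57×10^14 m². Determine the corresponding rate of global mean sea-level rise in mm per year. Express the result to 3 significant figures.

ρ_w = 1028 kg m⁻³. Annual water volume added = 427 Gt / ρ_w = 4.270×10^14 kg / 1028 kg m⁻³ = 4.154×10^11 m³.
Δh per year = 4.154×10^11 / 3.57×10^14 = 1.16×10^-3 m = 1.16 mm.

≈ 1.16 mm/yr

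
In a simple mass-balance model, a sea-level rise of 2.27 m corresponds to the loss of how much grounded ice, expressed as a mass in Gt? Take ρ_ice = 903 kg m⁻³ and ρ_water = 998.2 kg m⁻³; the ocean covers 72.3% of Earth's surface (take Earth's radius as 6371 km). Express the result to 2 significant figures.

≈ 8.4×10^5 Gt

Required water volume = Δh × A = 2.27 m × 3.69×10^14 m² = 8.371×10^14 m³.
ρ_w = 998.2 kg m⁻³, so the mass of water = 8.371×10^14 m³ × 998.2 kg m⁻³ = 8.356×10^17 kg = 8.4×10^5 Gt (and the same mass of ice, by conservation).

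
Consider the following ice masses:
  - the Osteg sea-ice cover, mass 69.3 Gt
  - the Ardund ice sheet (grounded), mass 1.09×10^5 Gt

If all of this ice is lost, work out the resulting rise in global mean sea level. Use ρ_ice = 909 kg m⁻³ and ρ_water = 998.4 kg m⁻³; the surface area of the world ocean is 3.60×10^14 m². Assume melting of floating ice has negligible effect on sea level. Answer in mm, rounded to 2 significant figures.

The Osteg sea-ice cover is floating and already displaces its own weight of water, so its melt adds essentially nothing to sea level.
Ardund: 1.09×10^5 Gt = 1.090×10^17 kg; dividing by ρ_w = 998.4 kg m⁻³ gives 1.092×10^14 m³ of water.
Total added water ≈ 1.092×10^14 m³ over 3.60×10^14 m² → Δh = 0.303 m = 300 mm.

≈ 300 mm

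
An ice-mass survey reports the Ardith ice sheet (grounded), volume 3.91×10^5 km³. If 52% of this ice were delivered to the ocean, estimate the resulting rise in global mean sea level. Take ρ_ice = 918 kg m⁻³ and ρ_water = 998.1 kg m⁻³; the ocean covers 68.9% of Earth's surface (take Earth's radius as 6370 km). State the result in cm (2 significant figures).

Ardith: 0.52 × 3.91×10^5 km³ × (918/998.1) = 1.870×10^5 km³ of water.
Spread over 3.51×10^14 m² of ocean, Δh = 1.870×10^14 / 3.51×10^14 = 0.532 m = 53 cm.

≈ 53 cm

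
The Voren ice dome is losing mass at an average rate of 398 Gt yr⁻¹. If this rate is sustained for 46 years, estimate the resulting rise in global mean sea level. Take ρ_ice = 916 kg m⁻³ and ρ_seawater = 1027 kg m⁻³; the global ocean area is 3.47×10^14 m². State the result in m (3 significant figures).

Total mass lost = 398 Gt/yr × 46 yr = 1.831×10^4 Gt = 1.831×10^16 kg.
ρ_w = 1027 kg m⁻³, so water volume = 1.831×10^16 / 1027 = 1.783×10^13 m³.
Δh = 1.783×10^13 / 3.47×10^14 = 0.0514 m.

≈ 0.0514 m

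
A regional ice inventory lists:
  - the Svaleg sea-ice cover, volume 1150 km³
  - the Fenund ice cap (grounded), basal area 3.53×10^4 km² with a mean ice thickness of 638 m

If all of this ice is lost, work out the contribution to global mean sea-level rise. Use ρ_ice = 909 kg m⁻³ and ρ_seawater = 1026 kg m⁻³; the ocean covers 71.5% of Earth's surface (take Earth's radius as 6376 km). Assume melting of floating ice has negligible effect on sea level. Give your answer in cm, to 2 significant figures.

The Svaleg sea-ice cover is floating and already displaces its own weight of water, so its melt adds essentially nothing to sea level.
Fenund: ice volume = 3.53×10^4 km² × 638 m = 2.252×10^4 km³; 2.252×10^4 × (909/1026) = 1.995×10^4 km³ of water.
Total added water ≈ 1.995×10^13 m³ over 3.65×10^14 m² → Δh = 0.0546 m = 5.5 cm.

≈ 5.5 cm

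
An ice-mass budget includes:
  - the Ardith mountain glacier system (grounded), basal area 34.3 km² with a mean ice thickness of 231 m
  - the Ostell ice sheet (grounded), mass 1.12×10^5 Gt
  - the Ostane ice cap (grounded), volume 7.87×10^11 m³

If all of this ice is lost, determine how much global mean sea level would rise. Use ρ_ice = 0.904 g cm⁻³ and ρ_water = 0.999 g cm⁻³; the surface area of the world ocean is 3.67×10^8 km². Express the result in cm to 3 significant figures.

Ardith: ice volume = 34.3 km² × 231 m = 7.923 km³; 7.923 × (904/999) = 7.170 km³ of water.
Ostell: 1.12×10^5 Gt = 1.120×10^17 kg; dividing by ρ_w = 0.999 g cm⁻³ = 999 kg m⁻³ gives 1.121×10^14 m³ of water.
Ostane: 7.87×10^11 m³ × (904/999) = 7.122×10^11 m³ of water.
Total added water ≈ 1.128×10^14 m³ over 3.67×10^14 m² → Δh = 0.307 m = 30.7 cm.

≈ 30.7 cm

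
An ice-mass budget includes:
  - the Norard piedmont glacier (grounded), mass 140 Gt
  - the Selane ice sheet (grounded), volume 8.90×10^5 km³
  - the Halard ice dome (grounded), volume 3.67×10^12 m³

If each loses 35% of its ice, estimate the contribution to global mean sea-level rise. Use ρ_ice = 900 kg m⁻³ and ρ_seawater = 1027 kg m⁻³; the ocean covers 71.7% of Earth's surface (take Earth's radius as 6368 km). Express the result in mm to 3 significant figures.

≈ 750 mm

Norard: 0.35 × 140 Gt = 4.900×10^13 kg; dividing by ρ_w = 1027 kg m⁻³ gives 4.771×10^10 m³ of water.
Selane: 0.35 × 8.90×10^5 km³ × (900/1027) = 2.730×10^5 km³ of water.
Halard: 0.35 × 3.67×10^12 m³ × (900/1027) = 1.126×10^12 m³ of water.
Total added water ≈ 2.742×10^14 m³ over 3.65×10^14 m² → Δh = 0.750 m = 750 mm.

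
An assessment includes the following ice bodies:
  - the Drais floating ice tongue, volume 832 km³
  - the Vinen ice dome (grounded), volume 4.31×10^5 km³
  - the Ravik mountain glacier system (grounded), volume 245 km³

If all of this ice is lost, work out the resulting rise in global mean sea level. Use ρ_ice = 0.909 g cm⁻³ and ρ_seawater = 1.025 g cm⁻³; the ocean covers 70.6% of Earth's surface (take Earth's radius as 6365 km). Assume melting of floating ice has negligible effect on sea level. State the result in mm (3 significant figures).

The Drais floating ice tongue is floating and already displaces its own weight of water, so its melt adds essentially nothing to sea level.
Vinen: 4.31×10^5 km³ × (909/1025) = 3.822×10^5 km³ of water.
Ravik: 245 km³ × (909/1025) = 217.3 km³ of water.
Total added water ≈ 3.824×10^14 m³ over 3.59×10^14 m² → Δh = 1.06 m = 1060 mm.

≈ 1060 mm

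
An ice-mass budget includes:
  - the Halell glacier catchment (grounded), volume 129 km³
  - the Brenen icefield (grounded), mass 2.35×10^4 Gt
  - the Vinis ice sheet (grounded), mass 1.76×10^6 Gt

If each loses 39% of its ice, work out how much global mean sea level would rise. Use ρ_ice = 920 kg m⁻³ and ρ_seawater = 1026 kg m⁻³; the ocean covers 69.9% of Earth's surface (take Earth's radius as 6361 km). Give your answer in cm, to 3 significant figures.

Halell: 0.39 × 129 km³ × (920/1026) = 45.11 km³ of water.
Brenen: 0.39 × 2.35×10^4 Gt = 9.165×10^15 kg; dividing by ρ_w = 1026 kg m⁻³ gives 8.933×10^12 m³ of water.
Vinis: 0.39 × 1.76×10^6 Gt = 6.864×10^17 kg; dividing by ρ_w = 1026 kg m⁻³ gives 6.690×10^14 m³ of water.
Total added water ≈ 6.780×10^14 m³ over 3.55×10^14 m² → Δh = 1.91 m = 191 cm.

≈ 191 cm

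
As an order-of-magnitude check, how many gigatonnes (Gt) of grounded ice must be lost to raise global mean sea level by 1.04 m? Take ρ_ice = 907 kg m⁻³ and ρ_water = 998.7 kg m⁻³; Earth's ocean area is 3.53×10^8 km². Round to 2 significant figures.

Required water volume = Δh × A = 1.04 m × 3.53×10^14 m² = 3.671×10^14 m³.
ρ_w = 998.7 kg m⁻³, so the mass of water = 3.671×10^14 m³ × 998.7 kg m⁻³ = 3.666×10^17 kg = 3.7×10^5 Gt (and the same mass of ice, by conservation).

≈ 3.7×10^5 Gt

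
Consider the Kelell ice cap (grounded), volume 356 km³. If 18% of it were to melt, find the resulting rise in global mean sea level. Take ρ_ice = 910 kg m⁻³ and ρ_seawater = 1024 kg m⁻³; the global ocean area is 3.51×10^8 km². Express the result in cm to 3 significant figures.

≈ 0.0162 cm

Kelell: 0.18 × 356 km³ × (910/1024) = 56.95 km³ of water.
Spread over 3.51×10^14 m² of ocean, Δh = 5.695×10^10 / 3.51×10^14 = 1.62×10^-4 m = 0.0162 cm.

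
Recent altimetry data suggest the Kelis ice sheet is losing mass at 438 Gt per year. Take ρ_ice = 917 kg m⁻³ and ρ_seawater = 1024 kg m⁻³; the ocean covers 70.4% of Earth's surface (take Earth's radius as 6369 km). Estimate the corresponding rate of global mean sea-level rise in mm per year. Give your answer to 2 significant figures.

ρ_w = 1024 kg m⁻³. Annual water volume added = 438 Gt / ρ_w = 4.380×10^14 kg / 1024 kg m⁻³ = 4.277×10^11 m³.
Δh per year = 4.277×10^11 / 3.59×10^14 = 1.19×10^-3 m = 1.2 mm.

≈ 1.2 mm/yr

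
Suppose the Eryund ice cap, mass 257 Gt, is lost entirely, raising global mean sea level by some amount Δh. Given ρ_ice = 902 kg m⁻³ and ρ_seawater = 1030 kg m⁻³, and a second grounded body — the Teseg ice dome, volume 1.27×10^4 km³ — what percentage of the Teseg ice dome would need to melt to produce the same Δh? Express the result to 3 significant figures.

≈ 2.24 %

Equal sea-level rise means equal mass of meltwater, i.e. equal mass of ice lost.
Ice mass of Eryund: 2.570×10^14 kg; ice mass of Teseg: 1.146×10^16 kg.
Fraction required = 2.570×10^14 / 1.146×10^16 = 0.0224 → 2.24 %.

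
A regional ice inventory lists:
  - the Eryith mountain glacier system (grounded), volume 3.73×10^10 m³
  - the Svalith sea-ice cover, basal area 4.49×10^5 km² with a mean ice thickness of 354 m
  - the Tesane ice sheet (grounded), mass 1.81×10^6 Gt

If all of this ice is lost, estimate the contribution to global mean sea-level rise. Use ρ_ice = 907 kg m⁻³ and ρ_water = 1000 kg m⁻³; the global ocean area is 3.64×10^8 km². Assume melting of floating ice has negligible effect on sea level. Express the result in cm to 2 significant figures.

Eryith: 3.73×10^10 m³ × (907/1000) = 3.383×10^10 m³ of water.
The Svalith sea-ice cover is floating and already displaces its own weight of water, so its melt adds essentially nothing to sea level.
Tesane: 1.81×10^6 Gt = 1.810×10^18 kg; dividing by ρ_w = 1000 kg m⁻³ gives 1.810×10^15 m³ of water.
Total added water ≈ 1.810×10^15 m³ over 3.64×10^14 m² → Δh = 4.97 m = 500 cm.

≈ 500 cm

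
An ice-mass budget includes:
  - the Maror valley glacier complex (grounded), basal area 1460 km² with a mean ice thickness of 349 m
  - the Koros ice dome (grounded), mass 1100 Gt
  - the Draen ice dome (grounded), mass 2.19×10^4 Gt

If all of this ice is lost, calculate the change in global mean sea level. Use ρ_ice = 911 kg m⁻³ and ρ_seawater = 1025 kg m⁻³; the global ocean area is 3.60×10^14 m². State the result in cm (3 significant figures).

Maror: ice volume = 1460 km² × 349 m = 509.5 km³; 509.5 × (911/1025) = 452.9 km³ of water.
Koros: 1100 Gt = 1.100×10^15 kg; dividing by ρ_w = 1025 kg m⁻³ gives 1.073×10^12 m³ of water.
Draen: 2.19×10^4 Gt = 2.190×10^16 kg; dividing by ρ_w = 1025 kg m⁻³ gives 2.137×10^13 m³ of water.
Total added water ≈ 2.289×10^13 m³ over 3.60×10^14 m² → Δh = 0.0636 m = 6.36 cm.

≈ 6.36 cm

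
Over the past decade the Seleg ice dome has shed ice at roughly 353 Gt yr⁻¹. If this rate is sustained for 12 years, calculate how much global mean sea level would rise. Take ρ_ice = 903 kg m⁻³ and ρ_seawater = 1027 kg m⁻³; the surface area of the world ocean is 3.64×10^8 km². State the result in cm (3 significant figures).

Total mass lost = 353 Gt/yr × 12 yr = 4236 Gt = 4.236×10^15 kg.
ρ_w = 1027 kg m⁻³, so water volume = 4.236×10^15 / 1027 = 4.125×10^12 m³.
Δh = 4.125×10^12 / 3.64×10^14 = 0.0113 m = 1.13 cm.

≈ 1.13 cm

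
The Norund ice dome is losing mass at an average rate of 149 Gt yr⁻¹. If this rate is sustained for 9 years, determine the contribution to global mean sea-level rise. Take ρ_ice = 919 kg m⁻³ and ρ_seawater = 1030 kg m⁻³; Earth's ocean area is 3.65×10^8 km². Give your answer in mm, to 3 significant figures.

≈ 3.57 mm

Total mass lost = 149 Gt/yr × 9 yr = 1341 Gt = 1.341×10^15 kg.
ρ_w = 1030 kg m⁻³, so water volume = 1.341×10^15 / 1030 = 1.302×10^12 m³.
Δh = 1.302×10^12 / 3.65×10^14 = 3.57×10^-3 m = 3.57 mm.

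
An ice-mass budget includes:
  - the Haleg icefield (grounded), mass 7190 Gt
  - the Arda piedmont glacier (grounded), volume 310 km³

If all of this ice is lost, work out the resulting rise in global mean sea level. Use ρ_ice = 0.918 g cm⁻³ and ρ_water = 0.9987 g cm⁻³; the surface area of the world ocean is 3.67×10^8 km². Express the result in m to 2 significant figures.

Haleg: 7190 Gt = 7.190×10^15 kg; dividing by ρ_w = 0.9987 g cm⁻³ = 998.7 kg m⁻³ gives 7.199×10^12 m³ of water.
Arda: 310 km³ × (918/998.7) = 285.0 km³ of water.
Total added water ≈ 7.484×10^12 m³ over 3.67×10^14 m² → Δh = 0.0204 m.

≈ 0.020 m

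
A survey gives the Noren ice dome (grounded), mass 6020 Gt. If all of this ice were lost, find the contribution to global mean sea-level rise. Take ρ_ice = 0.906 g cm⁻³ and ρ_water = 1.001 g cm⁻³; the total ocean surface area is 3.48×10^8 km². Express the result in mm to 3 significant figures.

Noren: 6020 Gt = 6.020×10^15 kg; dividing by ρ_w = 1.001 g cm⁻³ = 1001 kg m⁻³ gives 6.014×10^12 m³ of water.
Spread over 3.48×10^14 m² of ocean, Δh = 6.014×10^12 / 3.48×10^14 = 0.0173 m = 17.3 mm.

≈ 17.3 mm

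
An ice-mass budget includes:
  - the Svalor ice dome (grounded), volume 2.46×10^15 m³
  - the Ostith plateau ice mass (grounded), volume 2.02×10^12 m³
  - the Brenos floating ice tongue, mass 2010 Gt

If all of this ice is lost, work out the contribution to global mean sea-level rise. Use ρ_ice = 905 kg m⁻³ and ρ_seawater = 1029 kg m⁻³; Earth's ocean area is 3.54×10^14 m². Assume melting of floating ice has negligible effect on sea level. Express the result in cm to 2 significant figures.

Svalor: 2.46×10^15 m³ × (905/1029) = 2.164×10^15 m³ of water.
Ostith: 2.02×10^12 m³ × (905/1029) = 1.777×10^12 m³ of water.
The Brenos floating ice tongue is floating and already displaces its own weight of water, so its melt adds essentially nothing to sea level.
Total added water ≈ 2.165×10^15 m³ over 3.54×10^14 m² → Δh = 6.12 m = 610 cm.

≈ 610 cm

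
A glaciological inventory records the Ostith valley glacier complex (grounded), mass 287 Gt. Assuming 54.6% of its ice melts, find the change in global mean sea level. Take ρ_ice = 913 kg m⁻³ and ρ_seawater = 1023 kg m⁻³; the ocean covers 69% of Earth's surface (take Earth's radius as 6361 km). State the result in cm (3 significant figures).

Ostith: 0.546 × 287 Gt = 1.567×10^14 kg; dividing by ρ_w = 1023 kg m⁻³ gives 1.532×10^11 m³ of water.
Spread over 3.51×10^14 m² of ocean, Δh = 1.532×10^11 / 3.51×10^14 = 4.37×10^-4 m = 0.0437 cm.

≈ 0.0437 cm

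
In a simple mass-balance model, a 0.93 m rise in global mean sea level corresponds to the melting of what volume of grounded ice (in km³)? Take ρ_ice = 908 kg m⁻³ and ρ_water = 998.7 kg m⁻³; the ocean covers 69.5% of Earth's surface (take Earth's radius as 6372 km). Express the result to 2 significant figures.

Required water volume = Δh × A = 0.93 m × 3.55×10^14 m² = 3.298×10^14 m³ = 3.298×10^5 km³.
Ice volume = water volume × ρ_w/ρ_ice = 3.298×10^5 × 998.7/908 = 3.6×10^5 km³.

≈ 3.6×10^5 km³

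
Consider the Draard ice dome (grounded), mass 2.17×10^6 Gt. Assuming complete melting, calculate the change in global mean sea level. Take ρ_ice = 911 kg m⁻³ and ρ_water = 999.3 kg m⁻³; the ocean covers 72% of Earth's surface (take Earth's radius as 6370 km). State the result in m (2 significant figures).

Draard: 2.17×10^6 Gt = 2.170×10^18 kg; dividing by ρ_w = 999.3 kg m⁻³ gives 2.172×10^15 m³ of water.
Spread over 3.67×10^14 m² of ocean, Δh = 2.172×10^15 / 3.67×10^14 = 5.91 m.

≈ 5.9 m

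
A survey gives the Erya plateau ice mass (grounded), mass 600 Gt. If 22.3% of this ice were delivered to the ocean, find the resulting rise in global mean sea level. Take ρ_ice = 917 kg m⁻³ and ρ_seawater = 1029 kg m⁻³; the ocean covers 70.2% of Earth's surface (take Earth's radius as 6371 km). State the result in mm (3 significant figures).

≈ 0.363 mm

Erya: 0.223 × 600 Gt = 1.338×10^14 kg; dividing by ρ_w = 1029 kg m⁻³ gives 1.300×10^11 m³ of water.
Spread over 3.58×10^14 m² of ocean, Δh = 1.300×10^11 / 3.58×10^14 = 3.63×10^-4 m = 0.363 mm.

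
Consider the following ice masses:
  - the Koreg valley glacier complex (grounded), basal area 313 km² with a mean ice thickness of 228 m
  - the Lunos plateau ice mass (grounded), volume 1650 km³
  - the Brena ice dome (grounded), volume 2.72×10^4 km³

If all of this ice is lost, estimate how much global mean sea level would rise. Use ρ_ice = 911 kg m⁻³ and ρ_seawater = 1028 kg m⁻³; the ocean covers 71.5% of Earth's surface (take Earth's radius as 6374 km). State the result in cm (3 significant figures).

≈ 7.02 cm

Koreg: ice volume = 313 km² × 228 m = 71.36 km³; 71.36 × (911/1028) = 63.24 km³ of water.
Lunos: 1650 km³ × (911/1028) = 1462 km³ of water.
Brena: 2.72×10^4 km³ × (911/1028) = 2.410×10^4 km³ of water.
Total added water ≈ 2.563×10^13 m³ over 3.65×10^14 m² → Δh = 0.0702 m = 7.02 cm.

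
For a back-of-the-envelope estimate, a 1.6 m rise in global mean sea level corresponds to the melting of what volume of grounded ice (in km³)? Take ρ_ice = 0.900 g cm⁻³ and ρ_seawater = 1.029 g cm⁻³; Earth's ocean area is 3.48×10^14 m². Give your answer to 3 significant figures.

Required water volume = Δh × A = 1.6 m × 3.48×10^14 m² = 5.568×10^14 m³ = 5.568×10^5 km³.
Ice volume = water volume × ρ_w/ρ_ice = 5.568×10^5 × 1029/900 = 6.37×10^5 km³.

≈ 6.37×10^5 km³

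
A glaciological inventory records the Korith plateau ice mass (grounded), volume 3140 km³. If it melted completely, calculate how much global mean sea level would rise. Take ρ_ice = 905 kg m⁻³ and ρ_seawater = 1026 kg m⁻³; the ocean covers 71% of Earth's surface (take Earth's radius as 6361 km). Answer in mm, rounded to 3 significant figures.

Korith: 3140 km³ × (905/1026) = 2770 km³ of water.
Spread over 3.61×10^14 m² of ocean, Δh = 2.770×10^12 / 3.61×10^14 = 7.67×10^-3 m = 7.67 mm.

≈ 7.67 mm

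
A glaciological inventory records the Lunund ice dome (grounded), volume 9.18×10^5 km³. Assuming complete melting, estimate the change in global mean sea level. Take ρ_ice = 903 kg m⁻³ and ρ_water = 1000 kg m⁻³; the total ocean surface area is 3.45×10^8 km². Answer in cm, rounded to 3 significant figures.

≈ 240 cm

Lunund: 9.18×10^5 km³ × (903/1000) = 8.290×10^5 km³ of water.
Spread over 3.45×10^14 m² of ocean, Δh = 8.290×10^14 / 3.45×10^14 = 2.40 m = 240 cm.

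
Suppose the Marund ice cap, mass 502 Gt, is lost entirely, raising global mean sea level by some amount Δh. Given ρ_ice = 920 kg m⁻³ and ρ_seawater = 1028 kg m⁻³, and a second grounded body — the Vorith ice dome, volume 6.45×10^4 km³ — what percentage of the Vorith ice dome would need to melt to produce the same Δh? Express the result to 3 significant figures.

≈ 0.846 %

Equal sea-level rise means equal mass of meltwater, i.e. equal mass of ice lost.
Ice mass of Marund: 5.020×10^14 kg; ice mass of Vorith: 5.934×10^16 kg.
Fraction required = 5.020×10^14 / 5.934×10^16 = 8.46×10^-3 → 0.846 %.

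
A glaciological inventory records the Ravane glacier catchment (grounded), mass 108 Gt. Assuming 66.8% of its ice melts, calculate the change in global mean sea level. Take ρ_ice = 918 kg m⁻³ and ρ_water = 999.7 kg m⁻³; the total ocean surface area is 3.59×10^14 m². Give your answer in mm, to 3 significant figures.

Ravane: 0.668 × 108 Gt = 7.214×10^13 kg; dividing by ρ_w = 999.7 kg m⁻³ gives 7.217×10^10 m³ of water.
Spread over 3.59×10^14 m² of ocean, Δh = 7.217×10^10 / 3.59×10^14 = 2.01×10^-4 m = 0.201 mm.

≈ 0.201 mm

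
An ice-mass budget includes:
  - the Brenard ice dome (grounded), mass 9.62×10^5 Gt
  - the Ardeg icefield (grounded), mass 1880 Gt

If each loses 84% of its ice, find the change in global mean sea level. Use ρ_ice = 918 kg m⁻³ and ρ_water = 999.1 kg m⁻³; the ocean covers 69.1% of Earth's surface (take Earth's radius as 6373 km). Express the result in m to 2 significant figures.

Brenard: 0.84 × 9.62×10^5 Gt = 8.081×10^17 kg; dividing by ρ_w = 999.1 kg m⁻³ gives 8.088×10^14 m³ of water.
Ardeg: 0.84 × 1880 Gt = 1.579×10^15 kg; dividing by ρ_w = 999.1 kg m⁻³ gives 1.581×10^12 m³ of water.
Total added water ≈ 8.104×10^14 m³ over 3.53×10^14 m² → Δh = 2.30 m.

≈ 2.3 m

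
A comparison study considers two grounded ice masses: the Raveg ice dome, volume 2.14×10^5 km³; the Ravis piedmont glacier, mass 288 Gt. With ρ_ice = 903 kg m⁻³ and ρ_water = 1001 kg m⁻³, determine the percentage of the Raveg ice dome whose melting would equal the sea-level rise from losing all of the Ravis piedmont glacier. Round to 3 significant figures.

Equal sea-level rise means equal mass of meltwater, i.e. equal mass of ice lost.
Ice mass of Ravis: 2.880×10^14 kg; ice mass of Raveg: 1.932×10^17 kg.
Fraction required = 2.880×10^14 / 1.932×10^17 = 1.49×10^-3 → 0.149 %.

≈ 0.149 %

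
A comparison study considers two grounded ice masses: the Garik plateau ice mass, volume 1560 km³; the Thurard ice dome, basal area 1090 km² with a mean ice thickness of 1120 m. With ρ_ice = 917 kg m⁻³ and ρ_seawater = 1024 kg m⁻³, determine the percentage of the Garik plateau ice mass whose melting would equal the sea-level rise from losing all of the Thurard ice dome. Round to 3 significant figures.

Equal sea-level rise means equal mass of meltwater, i.e. equal mass of ice lost.
Ice mass of Thurard: 1.119×10^15 kg; ice mass of Garik: 1.431×10^15 kg.
Fraction required = 1.119×10^15 / 1.431×10^15 = 0.783 → 78.3 %.

≈ 78.3 %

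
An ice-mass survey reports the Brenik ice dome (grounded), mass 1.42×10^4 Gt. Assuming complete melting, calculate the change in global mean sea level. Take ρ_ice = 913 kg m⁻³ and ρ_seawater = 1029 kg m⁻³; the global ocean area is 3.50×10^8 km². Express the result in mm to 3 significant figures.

Brenik: 1.42×10^4 Gt = 1.420×10^16 kg; dividing by ρ_w = 1029 kg m⁻³ gives 1.380×10^13 m³ of water.
Spread over 3.50×10^14 m² of ocean, Δh = 1.380×10^13 / 3.50×10^14 = 0.0394 m = 39.4 mm.

≈ 39.4 mm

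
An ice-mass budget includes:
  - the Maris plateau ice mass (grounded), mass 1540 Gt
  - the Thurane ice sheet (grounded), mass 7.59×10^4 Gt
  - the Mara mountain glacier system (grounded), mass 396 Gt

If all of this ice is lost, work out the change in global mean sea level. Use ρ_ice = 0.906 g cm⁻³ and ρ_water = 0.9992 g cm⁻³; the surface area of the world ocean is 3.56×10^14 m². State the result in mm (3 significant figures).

Maris: 1540 Gt = 1.540×10^15 kg; dividing by ρ_w = 0.9992 g cm⁻³ = 999.2 kg m⁻³ gives 1.541×10^12 m³ of water.
Thurane: 7.59×10^4 Gt = 7.590×10^16 kg; dividing by ρ_w = 999.2 kg m⁻³ gives 7.596×10^13 m³ of water.
Mara: 396 Gt = 3.960×10^14 kg; dividing by ρ_w = 999.2 kg m⁻³ gives 3.963×10^11 m³ of water.
Total added water ≈ 7.790×10^13 m³ over 3.56×10^14 m² → Δh = 0.219 m = 219 mm.

≈ 219 mm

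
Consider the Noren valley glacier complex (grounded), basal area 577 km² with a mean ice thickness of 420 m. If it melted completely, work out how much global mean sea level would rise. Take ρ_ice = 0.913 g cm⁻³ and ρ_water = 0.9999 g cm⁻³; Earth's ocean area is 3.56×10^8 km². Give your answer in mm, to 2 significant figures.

≈ 0.62 mm

Noren: ice volume = 577 km² × 420 m = 242.3 km³; 242.3 × (913/999.9) = 221.3 km³ of water.
Spread over 3.56×10^14 m² of ocean, Δh = 2.213×10^11 / 3.56×10^14 = 6.22×10^-4 m = 0.62 mm.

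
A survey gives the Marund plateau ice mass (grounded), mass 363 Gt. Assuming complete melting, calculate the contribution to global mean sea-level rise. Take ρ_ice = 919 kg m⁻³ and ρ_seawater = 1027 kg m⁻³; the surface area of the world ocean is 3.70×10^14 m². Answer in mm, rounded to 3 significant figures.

Marund: 363 Gt = 3.630×10^14 kg; dividing by ρ_w = 1027 kg m⁻³ gives 3.535×10^11 m³ of water.
Spread over 3.70×10^14 m² of ocean, Δh = 3.535×10^11 / 3.70×10^14 = 9.55×10^-4 m = 0.955 mm.

≈ 0.955 mm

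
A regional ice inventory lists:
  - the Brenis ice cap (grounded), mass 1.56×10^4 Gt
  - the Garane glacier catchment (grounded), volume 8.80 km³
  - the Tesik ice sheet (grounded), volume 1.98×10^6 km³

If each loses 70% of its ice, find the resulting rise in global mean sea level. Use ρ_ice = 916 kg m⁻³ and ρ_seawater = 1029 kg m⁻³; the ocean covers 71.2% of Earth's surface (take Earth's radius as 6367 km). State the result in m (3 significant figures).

≈ 3.43 m

Brenis: 0.7 × 1.56×10^4 Gt = 1.092×10^16 kg; dividing by ρ_w = 1029 kg m⁻³ gives 1.061×10^13 m³ of water.
Garane: 0.7 × 8.80 km³ × (916/1029) = 5.484 km³ of water.
Tesik: 0.7 × 1.98×10^6 km³ × (916/1029) = 1.234×10^6 km³ of water.
Total added water ≈ 1.244×10^15 m³ over 3.63×10^14 m² → Δh = 3.43 m.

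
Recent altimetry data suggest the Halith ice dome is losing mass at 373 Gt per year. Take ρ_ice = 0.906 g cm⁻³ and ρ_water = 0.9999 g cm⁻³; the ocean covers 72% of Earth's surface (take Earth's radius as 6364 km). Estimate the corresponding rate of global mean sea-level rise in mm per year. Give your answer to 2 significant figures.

≈ 1.0 mm/yr

ρ_w = 0.9999 g cm⁻³ = 999.9 kg m⁻³. Annual water volume added = 373 Gt / ρ_w = 3.730×10^14 kg / 999.9 kg m⁻³ = 3.730×10^11 m³.
Δh per year = 3.730×10^11 / 3.66×10^14 = 1.02×10^-3 m = 1.0 mm.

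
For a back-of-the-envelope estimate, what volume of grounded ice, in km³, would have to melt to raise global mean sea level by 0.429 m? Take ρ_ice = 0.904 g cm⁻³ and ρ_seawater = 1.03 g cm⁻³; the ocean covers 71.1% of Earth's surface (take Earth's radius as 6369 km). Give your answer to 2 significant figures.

≈ 1.8×10^5 km³

Required water volume = Δh × A = 0.429 m × 3.62×10^14 m² = 1.555×10^14 m³ = 1.555×10^5 km³.
Ice volume = water volume × ρ_w/ρ_ice = 1.555×10^5 × 1030/904 = 1.8×10^5 km³.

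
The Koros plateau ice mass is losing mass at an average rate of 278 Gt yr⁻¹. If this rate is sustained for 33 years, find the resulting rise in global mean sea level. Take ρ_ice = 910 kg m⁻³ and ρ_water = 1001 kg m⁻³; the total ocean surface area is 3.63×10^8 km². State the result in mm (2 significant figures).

≈ 25 mm

Total mass lost = 278 Gt/yr × 33 yr = 9174 Gt = 9.174×10^15 kg.
ρ_w = 1001 kg m⁻³, so water volume = 9.174×10^15 / 1001 = 9.165×10^12 m³.
Δh = 9.165×10^12 / 3.63×10^14 = 0.0252 m = 25 mm.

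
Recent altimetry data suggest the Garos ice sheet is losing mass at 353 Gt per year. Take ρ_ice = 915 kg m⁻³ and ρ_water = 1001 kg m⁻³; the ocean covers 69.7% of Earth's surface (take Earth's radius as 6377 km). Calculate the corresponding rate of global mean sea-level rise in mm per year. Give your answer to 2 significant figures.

ρ_w = 1001 kg m⁻³. Annual water volume added = 353 Gt / ρ_w = 3.530×10^14 kg / 1001 kg m⁻³ = 3.526×10^11 m³.
Δh per year = 3.526×10^11 / 3.56×10^14 = 9.90×10^-4 m = 0.99 mm.

≈ 0.99 mm/yr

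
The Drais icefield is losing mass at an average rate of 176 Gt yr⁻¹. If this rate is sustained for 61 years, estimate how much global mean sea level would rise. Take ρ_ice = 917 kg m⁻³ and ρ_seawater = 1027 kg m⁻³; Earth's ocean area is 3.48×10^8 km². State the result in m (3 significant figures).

≈ 0.0300 m

Total mass lost = 176 Gt/yr × 61 yr = 1.074×10^4 Gt = 1.074×10^16 kg.
ρ_w = 1027 kg m⁻³, so water volume = 1.074×10^16 / 1027 = 1.045×10^13 m³.
Δh = 1.045×10^13 / 3.48×10^14 = 0.0300 m.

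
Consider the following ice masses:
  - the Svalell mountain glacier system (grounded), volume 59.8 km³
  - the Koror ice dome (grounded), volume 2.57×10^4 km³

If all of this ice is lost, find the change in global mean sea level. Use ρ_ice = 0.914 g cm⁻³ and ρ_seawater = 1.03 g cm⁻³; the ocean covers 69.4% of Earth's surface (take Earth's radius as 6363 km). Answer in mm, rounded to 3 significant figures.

Svalell: 59.8 km³ × (914/1030) = 53.07 km³ of water.
Koror: 2.57×10^4 km³ × (914/1030) = 2.281×10^4 km³ of water.
Total added water ≈ 2.286×10^13 m³ over 3.53×10^14 m² → Δh = 0.0647 m = 64.7 mm.

≈ 64.7 mm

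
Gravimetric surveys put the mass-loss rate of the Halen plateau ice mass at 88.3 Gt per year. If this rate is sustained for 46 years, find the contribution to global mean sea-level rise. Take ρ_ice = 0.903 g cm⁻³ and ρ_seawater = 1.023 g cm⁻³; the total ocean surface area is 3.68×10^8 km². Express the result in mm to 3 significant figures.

Total mass lost = 88.3 Gt/yr × 46 yr = 4062 Gt = 4.062×10^15 kg.
ρ_w = 1.023 g cm⁻³ = 1023 kg m⁻³, so water volume = 4.062×10^15 / 1023 = 3.970×10^12 m³.
Δh = 3.970×10^12 / 3.68×10^14 = 0.0108 m = 10.8 mm.

≈ 10.8 mm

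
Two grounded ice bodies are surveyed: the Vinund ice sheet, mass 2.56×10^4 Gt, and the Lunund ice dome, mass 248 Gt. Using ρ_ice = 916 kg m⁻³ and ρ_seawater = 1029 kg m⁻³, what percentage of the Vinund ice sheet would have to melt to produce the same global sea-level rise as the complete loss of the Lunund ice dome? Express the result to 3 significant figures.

≈ 0.969 %

Equal sea-level rise means equal mass of meltwater, i.e. equal mass of ice lost.
Ice mass of Lunund: 2.480×10^14 kg; ice mass of Vinund: 2.560×10^16 kg.
Fraction required = 2.480×10^14 / 2.560×10^16 = 9.69×10^-3 → 0.969 %.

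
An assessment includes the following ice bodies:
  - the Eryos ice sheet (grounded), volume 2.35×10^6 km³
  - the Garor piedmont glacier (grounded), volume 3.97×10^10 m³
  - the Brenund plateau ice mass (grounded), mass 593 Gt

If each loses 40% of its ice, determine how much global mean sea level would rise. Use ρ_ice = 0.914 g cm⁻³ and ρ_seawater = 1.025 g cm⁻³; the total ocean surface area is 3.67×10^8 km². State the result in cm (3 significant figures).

≈ 228 cm

Eryos: 0.4 × 2.35×10^6 km³ × (914/1025) = 8.382×10^5 km³ of water.
Garor: 0.4 × 3.97×10^10 m³ × (914/1025) = 1.416×10^10 m³ of water.
Brenund: 0.4 × 593 Gt = 2.372×10^14 kg; dividing by ρ_w = 1.025 g cm⁻³ = 1025 kg m⁻³ gives 2.314×10^11 m³ of water.
Total added water ≈ 8.385×10^14 m³ over 3.67×10^14 m² → Δh = 2.28 m = 228 cm.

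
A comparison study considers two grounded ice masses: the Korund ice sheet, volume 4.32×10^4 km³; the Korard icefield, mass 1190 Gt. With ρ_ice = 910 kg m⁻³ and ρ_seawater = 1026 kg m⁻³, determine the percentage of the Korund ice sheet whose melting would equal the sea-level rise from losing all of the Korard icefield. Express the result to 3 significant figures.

≈ 3.03 %

Equal sea-level rise means equal mass of meltwater, i.e. equal mass of ice lost.
Ice mass of Korard: 1.190×10^15 kg; ice mass of Korund: 3.931×10^16 kg.
Fraction required = 1.190×10^15 / 3.931×10^16 = 0.0303 → 3.03 %.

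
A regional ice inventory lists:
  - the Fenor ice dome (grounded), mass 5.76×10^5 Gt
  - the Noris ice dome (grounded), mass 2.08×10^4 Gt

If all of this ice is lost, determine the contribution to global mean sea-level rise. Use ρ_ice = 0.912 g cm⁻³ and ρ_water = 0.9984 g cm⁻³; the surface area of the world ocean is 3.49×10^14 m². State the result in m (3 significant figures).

≈ 1.71 m

Fenor: 5.76×10^5 Gt = 5.760×10^17 kg; dividing by ρ_w = 0.9984 g cm⁻³ = 998.4 kg m⁻³ gives 5.769×10^14 m³ of water.
Noris: 2.08×10^4 Gt = 2.080×10^16 kg; dividing by ρ_w = 998.4 kg m⁻³ gives 2.083×10^13 m³ of water.
Total added water ≈ 5.978×10^14 m³ over 3.49×10^14 m² → Δh = 1.71 m.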